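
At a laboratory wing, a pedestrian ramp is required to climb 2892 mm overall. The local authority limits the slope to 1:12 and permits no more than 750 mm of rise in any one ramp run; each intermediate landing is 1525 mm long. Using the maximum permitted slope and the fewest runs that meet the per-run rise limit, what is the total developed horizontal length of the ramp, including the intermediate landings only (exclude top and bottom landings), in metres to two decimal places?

39.28 m

At most 750 each: 2892/750 = 3.86, giving 4 ramp runs. That means 3 intermediate landings.
Ramp run (horizontal) at 1:12: 2892 × 12 = 34704 mm.
3 intermediate landings contribute 3 × 1525 = 4575 mm.
Developed length = 34704 + 4575 = 39279 mm.
= 39.28 m.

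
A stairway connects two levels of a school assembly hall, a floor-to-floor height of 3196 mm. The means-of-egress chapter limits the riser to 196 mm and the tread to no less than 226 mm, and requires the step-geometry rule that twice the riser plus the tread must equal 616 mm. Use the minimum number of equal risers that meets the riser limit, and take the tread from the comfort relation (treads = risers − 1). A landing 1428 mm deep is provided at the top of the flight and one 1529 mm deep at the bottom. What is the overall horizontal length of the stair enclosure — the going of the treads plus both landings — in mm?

6797 mm

3196 / 196 = 16.31, so 17 risers are needed.
Riser R = 3196 / 17 = 188 mm, within the 196 mm limit.
From 2R + T = 616: T = 616 − 376 = 240 mm.
17 risers give 16 treads; going = 16 × 240 = 3840 mm.
Add landings: 3840 + 1428 + 1529 = 6797 mm.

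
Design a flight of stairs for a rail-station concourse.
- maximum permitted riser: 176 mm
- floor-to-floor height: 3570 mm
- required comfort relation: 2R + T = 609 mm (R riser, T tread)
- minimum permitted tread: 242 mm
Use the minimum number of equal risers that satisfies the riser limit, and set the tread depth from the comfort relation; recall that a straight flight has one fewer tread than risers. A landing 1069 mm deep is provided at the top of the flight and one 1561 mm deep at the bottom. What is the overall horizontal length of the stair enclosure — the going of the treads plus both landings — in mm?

8010 mm

3570 / 176 = 20.284 → round up to 21 risers.
Each riser is 3570/21 = 170 mm (≤ 176 mm).
From 2R + T = 609: T = 609 − 340 = 269 mm.
Treads = 21 − 1 = 20; going = 20 × 269 = 5380 mm.
Enclosure = 5380 + 1069 + 1561 = 8010 mm.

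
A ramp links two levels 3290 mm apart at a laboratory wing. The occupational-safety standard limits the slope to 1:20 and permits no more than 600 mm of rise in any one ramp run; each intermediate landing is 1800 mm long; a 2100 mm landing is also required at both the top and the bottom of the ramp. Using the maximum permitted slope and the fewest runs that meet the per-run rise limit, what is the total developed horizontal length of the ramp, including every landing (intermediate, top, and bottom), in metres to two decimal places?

79.00 m

⌈3290/600⌉ = 6 ramp runs. That means 5 intermediate landings.
Horizontal run for 3290 mm of rise at 1:20 is 3290 × 20 = 65800 mm.
Intermediate landings: 5 × 1800 = 9000 mm.
Top and bottom landings: 2 × 2100 = 4200 mm.
Total = 65800 + 9000 + 4200 = 79000 mm.
= 79.00 m.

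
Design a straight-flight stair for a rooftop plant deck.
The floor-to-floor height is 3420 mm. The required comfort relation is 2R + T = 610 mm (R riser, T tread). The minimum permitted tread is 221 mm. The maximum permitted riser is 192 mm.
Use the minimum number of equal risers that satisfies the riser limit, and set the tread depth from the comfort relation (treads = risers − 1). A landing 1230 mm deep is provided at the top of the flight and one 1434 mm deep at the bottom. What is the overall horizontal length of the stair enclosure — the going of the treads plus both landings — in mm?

⌈3420/192⌉ = 18 risers.
Riser R = 3420 / 18 = 190 mm, within the 192 mm limit.
Tread T = 610 − 2 × 190 = 230 mm (≥ 221 mm).
Treads = 18 − 1 = 17; going = 17 × 230 = 3910 mm.
Add landings: 3910 + 1230 + 1434 = 6574 mm.

6574 mm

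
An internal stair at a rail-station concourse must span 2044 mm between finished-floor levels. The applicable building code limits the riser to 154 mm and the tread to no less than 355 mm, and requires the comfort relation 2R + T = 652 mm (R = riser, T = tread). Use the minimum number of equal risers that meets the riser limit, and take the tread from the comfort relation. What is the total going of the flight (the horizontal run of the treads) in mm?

4680 mm

2044 / 154 = 13.273 → round up to 14 risers.
R = 2044 ÷ 14 = 146 mm.
T = 652 − 2·146 = 360 mm, which satisfies the 355 mm minimum.
Treads = 14 − 1 = 13; going = 13 × 360 = 4680 mm.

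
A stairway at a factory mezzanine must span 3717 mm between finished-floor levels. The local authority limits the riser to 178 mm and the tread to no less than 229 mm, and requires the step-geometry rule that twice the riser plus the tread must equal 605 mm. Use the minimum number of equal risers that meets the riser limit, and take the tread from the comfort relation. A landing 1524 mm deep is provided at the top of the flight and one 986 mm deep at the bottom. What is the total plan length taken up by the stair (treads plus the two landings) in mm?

7530 mm

3717 / 178 = 20.88, so 21 risers are needed.
Each riser is 3717/21 = 177 mm (≤ 178 mm).
T = 605 − 2·177 = 251 mm, which satisfies the 229 mm minimum.
21 risers give 20 treads; going = 20 × 251 = 5020 mm.
Enclosure = 5020 + 1524 + 986 = 7530 mm.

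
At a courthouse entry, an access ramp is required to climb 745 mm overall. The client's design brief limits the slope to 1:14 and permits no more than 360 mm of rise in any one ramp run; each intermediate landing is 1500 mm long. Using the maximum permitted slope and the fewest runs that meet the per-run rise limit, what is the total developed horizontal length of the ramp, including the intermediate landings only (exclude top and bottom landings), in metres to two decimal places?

⌈745/360⌉ = 3 ramp runs. That means 2 intermediate landings.
Horizontal run for 745 mm of rise at 1:14 is 745 × 14 = 10430 mm.
Intermediate landings: 2 × 1500 = 3000 mm.
Total developed length = 10430 + 3000 = 13430 mm.
= 13.43 m.

13.43 m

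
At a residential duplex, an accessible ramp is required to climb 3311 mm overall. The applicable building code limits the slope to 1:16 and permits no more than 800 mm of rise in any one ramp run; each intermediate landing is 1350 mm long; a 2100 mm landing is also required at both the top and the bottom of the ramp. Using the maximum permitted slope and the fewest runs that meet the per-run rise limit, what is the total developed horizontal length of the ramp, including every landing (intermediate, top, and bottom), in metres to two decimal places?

⌈3311/800⌉ = 5 ramp runs. That means 4 intermediate landings.
Horizontal run for 3311 mm of rise at 1:16 is 3311 × 16 = 52976 mm.
Intermediate landings: 4 × 1350 = 5400 mm.
Top and bottom landings: 2 × 2100 = 4200 mm.
Total = 52976 + 5400 + 4200 = 62576 mm.
= 62.58 m.

62.58 m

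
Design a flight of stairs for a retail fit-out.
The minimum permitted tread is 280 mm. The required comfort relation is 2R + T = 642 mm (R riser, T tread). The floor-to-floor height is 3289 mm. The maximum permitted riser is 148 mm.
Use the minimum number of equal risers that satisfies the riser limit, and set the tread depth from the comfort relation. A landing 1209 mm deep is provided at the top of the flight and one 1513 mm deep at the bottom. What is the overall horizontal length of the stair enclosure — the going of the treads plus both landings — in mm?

3289 / 148 = 22.22, so 23 risers are needed.
R = 3289 ÷ 23 = 143 mm.
T = 642 − 2·143 = 356 mm, which satisfies the 280 mm minimum.
23 risers give 22 treads; going = 22 × 356 = 7832 mm.
Enclosure = 7832 + 1209 + 1513 = 10554 mm.

10554 mm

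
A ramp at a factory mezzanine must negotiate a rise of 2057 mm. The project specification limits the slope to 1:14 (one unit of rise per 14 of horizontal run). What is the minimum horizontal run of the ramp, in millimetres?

28798 mm

At 1:14 the run is 14 × 2057 = 28798 mm.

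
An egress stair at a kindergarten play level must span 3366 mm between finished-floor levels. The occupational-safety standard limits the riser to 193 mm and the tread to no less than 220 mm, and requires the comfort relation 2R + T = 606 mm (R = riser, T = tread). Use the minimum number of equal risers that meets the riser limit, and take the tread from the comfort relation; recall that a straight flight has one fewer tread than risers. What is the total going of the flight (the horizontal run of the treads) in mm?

3366 / 193 = 17.44, so 18 risers are needed.
R = 3366 ÷ 18 = 187 mm.
From 2R + T = 606: T = 606 − 374 = 232 mm.
Treads = 18 − 1 = 17; going = 17 × 232 = 3944 mm.

3944 mm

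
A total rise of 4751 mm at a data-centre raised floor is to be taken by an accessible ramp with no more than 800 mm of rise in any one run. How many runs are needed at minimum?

4751 / 800 = 5.939 → round up to 6 ramp runs.

6 runs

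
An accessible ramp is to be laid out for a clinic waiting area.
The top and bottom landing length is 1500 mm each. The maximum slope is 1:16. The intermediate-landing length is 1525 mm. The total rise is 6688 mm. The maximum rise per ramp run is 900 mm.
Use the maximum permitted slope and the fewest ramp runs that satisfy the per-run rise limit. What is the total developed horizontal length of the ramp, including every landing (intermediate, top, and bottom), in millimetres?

120683 mm

6688 / 900 = 7.431 → round up to 8 ramp runs. That means 7 intermediate landings.
Ramp run (horizontal) at 1:16: 6688 × 16 = 107008 mm.
Intermediate landings: 7 × 1525 = 10675 mm.
Top and bottom landings: 2 × 1500 = 3000 mm.
Total = 107008 + 10675 + 3000 = 120683 mm.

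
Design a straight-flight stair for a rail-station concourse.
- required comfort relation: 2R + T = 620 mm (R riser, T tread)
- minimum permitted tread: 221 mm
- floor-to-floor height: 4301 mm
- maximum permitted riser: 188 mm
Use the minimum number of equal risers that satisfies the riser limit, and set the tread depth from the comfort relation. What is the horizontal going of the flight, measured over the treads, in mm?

At most 188 each: 4301/188 = 22.88, giving 23 risers.
Riser R = 4301 / 23 = 187 mm, within the 188 mm limit.
T = 620 − 2·187 = 246 mm, which satisfies the 221 mm minimum.
Treads = 23 − 1 = 22; going = 22 × 246 = 5412 mm.

5412 mm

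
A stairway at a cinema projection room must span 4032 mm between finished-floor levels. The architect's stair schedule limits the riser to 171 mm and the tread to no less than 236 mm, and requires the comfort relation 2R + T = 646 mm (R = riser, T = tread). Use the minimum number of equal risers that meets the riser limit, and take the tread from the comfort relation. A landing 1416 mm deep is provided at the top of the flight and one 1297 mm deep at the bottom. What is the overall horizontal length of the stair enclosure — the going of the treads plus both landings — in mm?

9843 mm

4032 / 171 = 23.579 → round up to 24 risers.
R = 4032 ÷ 24 = 168 mm.
From 2R + T = 646: T = 646 − 336 = 310 mm.
Going = (24 − 1) × 310 = 7130 mm.
Enclosure = 7130 + 1416 + 1297 = 9843 mm.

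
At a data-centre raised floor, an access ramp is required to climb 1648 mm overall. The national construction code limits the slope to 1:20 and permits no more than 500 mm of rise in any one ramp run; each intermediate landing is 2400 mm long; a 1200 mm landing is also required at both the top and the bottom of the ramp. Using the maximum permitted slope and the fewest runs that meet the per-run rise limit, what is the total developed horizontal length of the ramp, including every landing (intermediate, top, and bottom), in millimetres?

At most 500 each: 1648/500 = 3.30, giving 4 ramp runs. That means 3 intermediate landings.
Horizontal run for 1648 mm of rise at 1:20 is 1648 × 20 = 32960 mm.
Intermediate landings: 3 × 2400 = 7200 mm.
Top and bottom landings: 2 × 1200 = 2400 mm.
Total = 32960 + 7200 + 2400 = 42560 mm.

42560 mm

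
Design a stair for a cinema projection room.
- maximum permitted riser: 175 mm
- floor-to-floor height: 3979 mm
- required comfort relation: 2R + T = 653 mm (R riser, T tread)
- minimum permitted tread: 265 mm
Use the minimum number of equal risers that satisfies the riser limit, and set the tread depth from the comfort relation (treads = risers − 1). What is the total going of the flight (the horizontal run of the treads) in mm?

3979 / 175 = 22.737 → round up to 23 risers.
Each riser is 3979/23 = 173 mm (≤ 175 mm).
Tread T = 653 − 2 × 173 = 307 mm (≥ 265 mm).
Going = (23 − 1) × 307 = 6754 mm.

6754 mm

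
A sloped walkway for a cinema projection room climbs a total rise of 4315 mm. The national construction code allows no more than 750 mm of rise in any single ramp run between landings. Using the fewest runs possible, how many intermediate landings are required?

5 intermediate landings

At most 750 each: 4315/750 = 5.75, giving 6 ramp runs.
6 runs are separated by 5 intermediate landings.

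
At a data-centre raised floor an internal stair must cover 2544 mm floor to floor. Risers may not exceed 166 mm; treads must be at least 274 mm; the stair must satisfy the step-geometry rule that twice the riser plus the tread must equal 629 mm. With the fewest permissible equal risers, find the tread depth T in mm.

311 mm

2544 / 166 = 15.325 → round up to 16 risers.
R = 2544 ÷ 16 = 159 mm.
From 2R + T = 629: T = 629 − 318 = 311 mm.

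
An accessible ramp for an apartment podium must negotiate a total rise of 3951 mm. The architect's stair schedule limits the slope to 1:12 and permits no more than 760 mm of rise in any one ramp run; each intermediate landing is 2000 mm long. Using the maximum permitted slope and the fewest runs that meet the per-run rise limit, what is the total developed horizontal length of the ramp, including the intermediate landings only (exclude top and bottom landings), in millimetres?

3951 / 760 = 5.199 → round up to 6 ramp runs. That means 5 intermediate landings.
Horizontal run for 3951 mm of rise at 1:12 is 3951 × 12 = 47412 mm.
5 intermediate landings contribute 5 × 2000 = 10000 mm.
Developed length = 47412 + 10000 = 57412 mm.

57412 mm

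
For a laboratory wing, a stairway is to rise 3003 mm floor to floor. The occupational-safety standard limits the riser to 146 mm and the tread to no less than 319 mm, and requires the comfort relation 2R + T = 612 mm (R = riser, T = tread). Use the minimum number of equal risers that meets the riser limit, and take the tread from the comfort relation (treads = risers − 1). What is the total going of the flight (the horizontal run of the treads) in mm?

6520 mm

At most 146 each: 3003/146 = 20.57, giving 21 risers.
Riser R = 3003 / 21 = 143 mm, within the 146 mm limit.
Tread T = 612 − 2 × 143 = 326 mm (≥ 319 mm).
Going = (21 − 1) × 326 = 6520 mm.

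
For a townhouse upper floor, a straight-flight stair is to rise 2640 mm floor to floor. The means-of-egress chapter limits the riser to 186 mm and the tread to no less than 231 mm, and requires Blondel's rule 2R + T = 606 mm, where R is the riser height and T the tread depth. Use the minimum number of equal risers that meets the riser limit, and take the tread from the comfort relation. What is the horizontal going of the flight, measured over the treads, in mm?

3556 mm

2640 / 186 = 14.19, so 15 risers are needed.
Riser R = 2640 / 15 = 176 mm, within the 186 mm limit.
From 2R + T = 606: T = 606 − 352 = 254 mm.
Going = (15 − 1) × 254 = 3556 mm.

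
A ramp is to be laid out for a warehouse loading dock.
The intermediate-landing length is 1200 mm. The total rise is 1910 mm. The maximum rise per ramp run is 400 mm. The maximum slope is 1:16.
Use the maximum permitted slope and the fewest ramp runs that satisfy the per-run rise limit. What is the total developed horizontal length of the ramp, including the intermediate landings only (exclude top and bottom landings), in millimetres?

35360 mm

1910 / 400 = 4.775 → round up to 5 ramp runs. That means 4 intermediate landings.
Ramp run (horizontal) at 1:16: 1910 × 16 = 30560 mm.
4 intermediate landings contribute 4 × 1200 = 4800 mm.
Developed length = 30560 + 4800 = 35360 mm.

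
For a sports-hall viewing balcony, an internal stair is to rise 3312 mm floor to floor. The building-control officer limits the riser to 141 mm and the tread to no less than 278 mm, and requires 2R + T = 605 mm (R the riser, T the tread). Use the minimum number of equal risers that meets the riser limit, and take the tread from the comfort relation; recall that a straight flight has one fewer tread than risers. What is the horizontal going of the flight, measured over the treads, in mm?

7567 mm

⌈3312/141⌉ = 24 risers.
R = 3312 ÷ 24 = 138 mm.
From 2R + T = 605: T = 605 − 276 = 329 mm.
Treads = 24 − 1 = 23; going = 23 × 329 = 7567 mm.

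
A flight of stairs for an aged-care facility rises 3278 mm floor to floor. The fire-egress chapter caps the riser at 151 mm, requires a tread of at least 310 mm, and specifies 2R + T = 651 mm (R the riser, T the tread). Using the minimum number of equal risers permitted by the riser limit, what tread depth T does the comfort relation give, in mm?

353 mm

3278 / 151 = 21.71, so 22 risers are needed.
R = 3278 ÷ 22 = 149 mm.
T = 651 − 2·149 = 353 mm, which satisfies the 310 mm minimum.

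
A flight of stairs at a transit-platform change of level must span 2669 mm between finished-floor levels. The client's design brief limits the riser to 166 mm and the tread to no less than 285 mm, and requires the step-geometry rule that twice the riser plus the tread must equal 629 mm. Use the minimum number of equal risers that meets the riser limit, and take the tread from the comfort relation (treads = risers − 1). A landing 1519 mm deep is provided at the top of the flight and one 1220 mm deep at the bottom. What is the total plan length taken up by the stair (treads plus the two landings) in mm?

7779 mm

⌈2669/166⌉ = 17 risers.
R = 2669 ÷ 17 = 157 mm.
From 2R + T = 629: T = 629 − 314 = 315 mm.
Going = (17 − 1) × 315 = 5040 mm.
Enclosure = 5040 + 1519 + 1220 = 7779 mm.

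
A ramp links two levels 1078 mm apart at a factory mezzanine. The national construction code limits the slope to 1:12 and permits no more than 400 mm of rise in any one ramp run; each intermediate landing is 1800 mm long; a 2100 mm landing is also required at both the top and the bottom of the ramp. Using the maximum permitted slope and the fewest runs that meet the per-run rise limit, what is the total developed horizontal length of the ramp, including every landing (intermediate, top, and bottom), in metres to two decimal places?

At most 400 each: 1078/400 = 2.69, giving 3 ramp runs. That means 2 intermediate landings.
Ramp run (horizontal) at 1:12: 1078 × 12 = 12936 mm.
2 intermediate landings contribute 2 × 1800 = 3600 mm.
Top and bottom landings: 2 × 2100 = 4200 mm.
Total = 12936 + 3600 + 4200 = 20736 mm.
= 20.74 m.

20.74 m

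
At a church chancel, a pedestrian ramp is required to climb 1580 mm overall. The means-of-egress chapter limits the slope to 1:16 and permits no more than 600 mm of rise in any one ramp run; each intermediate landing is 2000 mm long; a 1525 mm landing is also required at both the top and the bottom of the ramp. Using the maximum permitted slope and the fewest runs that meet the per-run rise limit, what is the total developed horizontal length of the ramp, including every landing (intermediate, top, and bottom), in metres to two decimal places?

1580 / 600 = 2.63, so 3 ramp runs are needed. That means 2 intermediate landings.
Ramp run (horizontal) at 1:16: 1580 × 16 = 25280 mm.
2 intermediate landings contribute 2 × 2000 = 4000 mm.
Top and bottom landings: 2 × 1525 = 3050 mm.
Total = 25280 + 4000 + 3050 = 32330 mm.
= 32.33 m.

32.33 m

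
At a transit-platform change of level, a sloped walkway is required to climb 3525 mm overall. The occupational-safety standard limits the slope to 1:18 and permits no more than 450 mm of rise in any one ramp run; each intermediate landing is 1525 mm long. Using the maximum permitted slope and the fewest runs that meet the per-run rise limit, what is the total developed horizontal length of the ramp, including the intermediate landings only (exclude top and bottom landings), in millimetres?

At most 450 each: 3525/450 = 7.83, giving 8 ramp runs. That means 7 intermediate landings.
Ramp run (horizontal) at 1:18: 3525 × 18 = 63450 mm.
Intermediate landings: 7 × 1525 = 10675 mm.
Developed length = 63450 + 10675 = 74125 mm.

74125 mm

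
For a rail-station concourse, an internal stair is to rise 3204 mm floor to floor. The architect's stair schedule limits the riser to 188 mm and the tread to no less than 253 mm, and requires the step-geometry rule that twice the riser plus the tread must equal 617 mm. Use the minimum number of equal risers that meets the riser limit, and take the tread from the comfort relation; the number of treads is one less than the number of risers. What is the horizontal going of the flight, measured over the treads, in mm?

4437 mm

3204 / 188 = 17.043 → round up to 18 risers.
Each riser is 3204/18 = 178 mm (≤ 188 mm).
T = 617 − 2·178 = 261 mm, which satisfies the 253 mm minimum.
Treads = 18 − 1 = 17; going = 17 × 261 = 4437 mm.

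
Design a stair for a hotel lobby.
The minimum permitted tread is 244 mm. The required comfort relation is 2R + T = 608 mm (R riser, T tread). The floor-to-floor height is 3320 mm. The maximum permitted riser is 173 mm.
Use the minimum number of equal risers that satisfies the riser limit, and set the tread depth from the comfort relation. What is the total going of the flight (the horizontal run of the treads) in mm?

At most 173 each: 3320/173 = 19.19, giving 20 risers.
R = 3320 ÷ 20 = 166 mm.
From 2R + T = 608: T = 608 − 332 = 276 mm.
Going = (20 − 1) × 276 = 5244 mm.

5244 mm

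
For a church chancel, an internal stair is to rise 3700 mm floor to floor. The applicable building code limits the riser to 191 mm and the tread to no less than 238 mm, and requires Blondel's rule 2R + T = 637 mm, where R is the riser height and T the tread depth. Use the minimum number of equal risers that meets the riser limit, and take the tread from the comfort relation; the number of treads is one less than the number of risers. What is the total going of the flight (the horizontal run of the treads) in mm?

5073 mm

⌈3700/191⌉ = 20 risers.
Riser R = 3700 / 20 = 185 mm, within the 191 mm limit.
From 2R + T = 637: T = 637 − 370 = 267 mm.
Treads = 20 − 1 = 19; going = 19 × 267 = 5073 mm.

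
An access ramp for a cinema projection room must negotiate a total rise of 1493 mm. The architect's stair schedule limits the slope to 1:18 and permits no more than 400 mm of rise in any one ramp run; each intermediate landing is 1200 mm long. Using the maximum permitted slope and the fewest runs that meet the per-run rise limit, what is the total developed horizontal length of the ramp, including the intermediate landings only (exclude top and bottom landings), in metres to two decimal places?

1493 / 400 = 3.732 → round up to 4 ramp runs. That means 3 intermediate landings.
Ramp run (horizontal) at 1:18: 1493 × 18 = 26874 mm.
Intermediate landings: 3 × 1200 = 3600 mm.
Developed length = 26874 + 3600 = 30474 mm.
= 30.47 m.

30.47 m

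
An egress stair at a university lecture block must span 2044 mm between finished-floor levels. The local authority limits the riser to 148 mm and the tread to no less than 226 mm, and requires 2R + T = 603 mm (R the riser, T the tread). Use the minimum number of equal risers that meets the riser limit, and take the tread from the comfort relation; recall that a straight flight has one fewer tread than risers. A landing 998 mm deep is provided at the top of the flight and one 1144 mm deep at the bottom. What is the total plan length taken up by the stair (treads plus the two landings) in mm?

6185 mm

At most 148 each: 2044/148 = 13.81, giving 14 risers.
Each riser is 2044/14 = 146 mm (≤ 148 mm).
Tread T = 603 − 2 × 146 = 311 mm (≥ 226 mm).
Treads = 14 − 1 = 13; going = 13 × 311 = 4043 mm.
Enclosure = 4043 + 998 + 1144 = 6185 mm.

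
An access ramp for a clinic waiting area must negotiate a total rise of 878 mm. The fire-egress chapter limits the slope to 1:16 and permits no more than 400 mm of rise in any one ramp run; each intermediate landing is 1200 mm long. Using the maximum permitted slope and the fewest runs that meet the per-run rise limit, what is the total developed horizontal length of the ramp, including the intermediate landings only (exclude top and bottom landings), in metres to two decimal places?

At most 400 each: 878/400 = 2.19, giving 3 ramp runs. That means 2 intermediate landings.
Horizontal run for 878 mm of rise at 1:16 is 878 × 16 = 14048 mm.
Intermediate landings: 2 × 1200 = 2400 mm.
Developed length = 14048 + 2400 = 16448 mm.
= 16.45 m.

16.45 m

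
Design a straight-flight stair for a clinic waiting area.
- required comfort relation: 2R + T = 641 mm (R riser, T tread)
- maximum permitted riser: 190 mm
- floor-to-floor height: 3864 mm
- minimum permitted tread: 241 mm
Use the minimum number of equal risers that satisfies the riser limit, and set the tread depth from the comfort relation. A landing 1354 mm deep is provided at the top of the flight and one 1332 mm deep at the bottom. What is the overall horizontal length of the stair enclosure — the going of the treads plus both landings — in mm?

8146 mm

3864 / 190 = 20.34, so 21 risers are needed.
Riser R = 3864 / 21 = 184 mm, within the 190 mm limit.
T = 641 − 2·184 = 273 mm, which satisfies the 241 mm minimum.
Treads = 21 − 1 = 20; going = 20 × 273 = 5460 mm.
Enclosure = 5460 + 1354 + 1332 = 8146 mm.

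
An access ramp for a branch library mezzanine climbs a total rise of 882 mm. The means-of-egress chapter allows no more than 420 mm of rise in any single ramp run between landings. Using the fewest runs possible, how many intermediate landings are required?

882 / 420 = 2.100 → round up to 3 ramp runs.
3 runs are separated by 2 intermediate landings.

2 intermediate landings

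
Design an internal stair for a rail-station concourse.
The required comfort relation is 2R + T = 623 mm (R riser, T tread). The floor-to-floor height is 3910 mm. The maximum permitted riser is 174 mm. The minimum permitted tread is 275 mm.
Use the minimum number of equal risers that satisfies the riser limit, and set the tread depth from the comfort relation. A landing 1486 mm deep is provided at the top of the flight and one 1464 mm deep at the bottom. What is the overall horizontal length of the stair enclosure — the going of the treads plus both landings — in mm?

3910 / 174 = 22.471 → round up to 23 risers.
Riser R = 3910 / 23 = 170 mm, within the 174 mm limit.
T = 623 − 2·170 = 283 mm, which satisfies the 275 mm minimum.
Going = (23 − 1) × 283 = 6226 mm.
Add landings: 6226 + 1486 + 1464 = 9176 mm.

9176 mm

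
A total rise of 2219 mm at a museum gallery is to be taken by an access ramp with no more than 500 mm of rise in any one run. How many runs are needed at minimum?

5 runs

2219 / 500 = 4.438 → round up to 5 ramp runs.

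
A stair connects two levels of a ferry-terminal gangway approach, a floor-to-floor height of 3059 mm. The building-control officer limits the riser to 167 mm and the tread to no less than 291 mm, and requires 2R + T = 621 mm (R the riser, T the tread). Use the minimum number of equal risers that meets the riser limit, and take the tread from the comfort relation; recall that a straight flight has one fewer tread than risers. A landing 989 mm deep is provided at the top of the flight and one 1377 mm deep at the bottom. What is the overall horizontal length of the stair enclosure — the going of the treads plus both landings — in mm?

⌈3059/167⌉ = 19 risers.
Each riser is 3059/19 = 161 mm (≤ 167 mm).
Tread T = 621 − 2 × 161 = 299 mm (≥ 291 mm).
Treads = 19 − 1 = 18; going = 18 × 299 = 5382 mm.
Add landings: 5382 + 989 + 1377 = 7748 mm.

7748 mm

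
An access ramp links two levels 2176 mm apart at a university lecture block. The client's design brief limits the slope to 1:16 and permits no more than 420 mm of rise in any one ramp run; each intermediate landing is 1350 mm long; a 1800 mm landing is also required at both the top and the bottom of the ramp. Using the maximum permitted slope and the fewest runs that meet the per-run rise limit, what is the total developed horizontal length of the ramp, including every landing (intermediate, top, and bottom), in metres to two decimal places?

45.17 m

2176 / 420 = 5.18, so 6 ramp runs are needed. That means 5 intermediate landings.
Horizontal run for 2176 mm of rise at 1:16 is 2176 × 16 = 34816 mm.
5 intermediate landings contribute 5 × 1350 = 6750 mm.
Top and bottom landings: 2 × 1800 = 3600 mm.
Total = 34816 + 6750 + 3600 = 45166 mm.
= 45.17 m.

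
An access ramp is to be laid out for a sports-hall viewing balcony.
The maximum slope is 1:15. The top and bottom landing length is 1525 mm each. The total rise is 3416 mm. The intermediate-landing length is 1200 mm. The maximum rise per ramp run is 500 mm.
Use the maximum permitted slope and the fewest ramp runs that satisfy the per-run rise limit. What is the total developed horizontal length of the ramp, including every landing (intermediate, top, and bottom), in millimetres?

61490 mm

⌈3416/500⌉ = 7 ramp runs. That means 6 intermediate landings.
Ramp run (horizontal) at 1:15: 3416 × 15 = 51240 mm.
6 intermediate landings contribute 6 × 1200 = 7200 mm.
Top and bottom landings: 2 × 1525 = 3050 mm.
Total = 51240 + 7200 + 3050 = 61490 mm.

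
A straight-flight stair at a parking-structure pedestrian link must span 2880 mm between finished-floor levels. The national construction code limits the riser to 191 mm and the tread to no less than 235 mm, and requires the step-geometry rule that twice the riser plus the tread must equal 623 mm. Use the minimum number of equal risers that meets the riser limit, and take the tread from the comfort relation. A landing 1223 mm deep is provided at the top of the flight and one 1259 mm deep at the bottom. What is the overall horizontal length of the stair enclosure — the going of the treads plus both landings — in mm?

2880 / 191 = 15.079 → round up to 16 risers.
R = 2880 ÷ 16 = 180 mm.
From 2R + T = 623: T = 623 − 360 = 263 mm.
16 risers give 15 treads; going = 15 × 263 = 3945 mm.
Add landings: 3945 + 1223 + 1259 = 6427 mm.

6427 mm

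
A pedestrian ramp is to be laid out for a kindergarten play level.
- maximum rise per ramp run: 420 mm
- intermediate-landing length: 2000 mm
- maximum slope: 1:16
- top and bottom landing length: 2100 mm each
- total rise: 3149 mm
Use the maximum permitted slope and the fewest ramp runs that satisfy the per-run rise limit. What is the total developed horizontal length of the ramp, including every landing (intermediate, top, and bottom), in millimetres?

68584 mm

3149 / 420 = 7.50, so 8 ramp runs are needed. That means 7 intermediate landings.
Horizontal run for 3149 mm of rise at 1:16 is 3149 × 16 = 50384 mm.
7 intermediate landings contribute 7 × 2000 = 14000 mm.
Top and bottom landings: 2 × 2100 = 4200 mm.
Total = 50384 + 14000 + 4200 = 68584 mm.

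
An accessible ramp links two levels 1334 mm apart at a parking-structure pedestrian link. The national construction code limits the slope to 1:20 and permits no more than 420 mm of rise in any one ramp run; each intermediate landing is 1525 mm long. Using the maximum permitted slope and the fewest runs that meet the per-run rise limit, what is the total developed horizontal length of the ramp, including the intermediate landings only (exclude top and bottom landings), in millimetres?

31255 mm

At most 420 each: 1334/420 = 3.18, giving 4 ramp runs. That means 3 intermediate landings.
Ramp run (horizontal) at 1:20: 1334 × 20 = 26680 mm.
3 intermediate landings contribute 3 × 1525 = 4575 mm.
Developed length = 26680 + 4575 = 31255 mm.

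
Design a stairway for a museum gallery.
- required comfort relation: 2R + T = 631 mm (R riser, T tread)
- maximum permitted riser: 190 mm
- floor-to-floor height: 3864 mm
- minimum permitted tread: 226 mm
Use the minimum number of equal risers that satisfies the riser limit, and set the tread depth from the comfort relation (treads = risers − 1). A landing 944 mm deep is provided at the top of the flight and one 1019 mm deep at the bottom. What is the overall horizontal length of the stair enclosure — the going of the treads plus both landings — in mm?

At most 190 each: 3864/190 = 20.34, giving 21 risers.
Each riser is 3864/21 = 184 mm (≤ 190 mm).
From 2R + T = 631: T = 631 − 368 = 263 mm.
Treads = 21 − 1 = 20; going = 20 × 263 = 5260 mm.
Enclosure = 5260 + 944 + 1019 = 7223 mm.

7223 mm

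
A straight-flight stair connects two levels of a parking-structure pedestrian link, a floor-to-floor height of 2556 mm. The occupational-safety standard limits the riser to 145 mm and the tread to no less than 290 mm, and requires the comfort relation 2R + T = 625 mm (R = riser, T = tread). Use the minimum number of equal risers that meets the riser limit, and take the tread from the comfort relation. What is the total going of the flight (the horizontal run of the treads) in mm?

5797 mm

⌈2556/145⌉ = 18 risers.
Each riser is 2556/18 = 142 mm (≤ 145 mm).
T = 625 − 2·142 = 341 mm, which satisfies the 290 mm minimum.
18 risers give 17 treads; going = 17 × 341 = 5797 mm.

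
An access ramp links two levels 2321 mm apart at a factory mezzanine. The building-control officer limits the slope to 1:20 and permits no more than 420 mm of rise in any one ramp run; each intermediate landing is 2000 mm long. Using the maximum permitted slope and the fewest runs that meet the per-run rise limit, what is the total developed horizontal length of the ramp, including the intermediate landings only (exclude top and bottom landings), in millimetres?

2321 / 420 = 5.526 → round up to 6 ramp runs. That means 5 intermediate landings.
Horizontal run for 2321 mm of rise at 1:20 is 2321 × 20 = 46420 mm.
Intermediate landings: 5 × 2000 = 10000 mm.
Total developed length = 46420 + 10000 = 56420 mm.

56420 mm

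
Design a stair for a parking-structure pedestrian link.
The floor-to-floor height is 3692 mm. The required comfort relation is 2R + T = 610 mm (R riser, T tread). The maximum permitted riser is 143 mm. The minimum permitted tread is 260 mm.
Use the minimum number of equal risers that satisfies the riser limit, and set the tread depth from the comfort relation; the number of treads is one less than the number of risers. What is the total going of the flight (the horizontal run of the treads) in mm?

3692 / 143 = 25.82, so 26 risers are needed.
Each riser is 3692/26 = 142 mm (≤ 143 mm).
From 2R + T = 610: T = 610 − 284 = 326 mm.
Going = (26 − 1) × 326 = 8150 mm.

8150 mm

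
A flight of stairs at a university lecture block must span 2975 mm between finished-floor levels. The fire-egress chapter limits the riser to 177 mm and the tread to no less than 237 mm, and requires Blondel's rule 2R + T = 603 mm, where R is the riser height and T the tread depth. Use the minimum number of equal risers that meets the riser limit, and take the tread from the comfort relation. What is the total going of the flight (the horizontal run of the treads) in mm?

4048 mm

2975 / 177 = 16.808 → round up to 17 risers.
Riser R = 2975 / 17 = 175 mm, within the 177 mm limit.
T = 603 − 2·175 = 253 mm, which satisfies the 237 mm minimum.
Going = (17 − 1) × 253 = 4048 mm.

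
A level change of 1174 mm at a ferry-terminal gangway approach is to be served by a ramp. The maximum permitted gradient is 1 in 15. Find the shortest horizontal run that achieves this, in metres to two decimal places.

17.61 m

Run = rise × 15 = 1174 × 15 = 17610 mm.
17610 mm = 17.61 m.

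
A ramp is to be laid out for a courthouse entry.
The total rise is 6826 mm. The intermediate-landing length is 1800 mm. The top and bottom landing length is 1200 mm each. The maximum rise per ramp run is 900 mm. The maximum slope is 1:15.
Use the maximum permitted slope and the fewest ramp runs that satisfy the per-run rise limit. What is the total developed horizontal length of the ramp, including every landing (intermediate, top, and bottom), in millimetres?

⌈6826/900⌉ = 8 ramp runs. That means 7 intermediate landings.
Ramp run (horizontal) at 1:15: 6826 × 15 = 102390 mm.
Intermediate landings: 7 × 1800 = 12600 mm.
Top and bottom landings: 2 × 1200 = 2400 mm.
Total = 102390 + 12600 + 2400 = 117390 mm.

117390 mm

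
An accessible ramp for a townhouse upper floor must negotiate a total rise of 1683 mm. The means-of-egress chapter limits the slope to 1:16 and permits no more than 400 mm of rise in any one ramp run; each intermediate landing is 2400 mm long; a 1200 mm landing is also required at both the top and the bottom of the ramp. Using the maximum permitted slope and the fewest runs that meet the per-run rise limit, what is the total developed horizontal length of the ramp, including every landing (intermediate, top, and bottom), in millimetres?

At most 400 each: 1683/400 = 4.21, giving 5 ramp runs. That means 4 intermediate landings.
Horizontal run for 1683 mm of rise at 1:16 is 1683 × 16 = 26928 mm.
4 intermediate landings contribute 4 × 2400 = 9600 mm.
Top and bottom landings: 2 × 1200 = 2400 mm.
Total = 26928 + 9600 + 2400 = 38928 mm.

38928 mm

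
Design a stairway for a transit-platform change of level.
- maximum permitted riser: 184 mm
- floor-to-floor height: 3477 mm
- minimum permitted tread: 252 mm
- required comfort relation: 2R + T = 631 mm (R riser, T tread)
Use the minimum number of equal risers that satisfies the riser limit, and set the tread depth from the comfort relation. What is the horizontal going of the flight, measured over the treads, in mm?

3477 / 184 = 18.90, so 19 risers are needed.
Riser R = 3477 / 19 = 183 mm, within the 184 mm limit.
T = 631 − 2·183 = 265 mm, which satisfies the 252 mm minimum.
Going = (19 − 1) × 265 = 4770 mm.

4770 mm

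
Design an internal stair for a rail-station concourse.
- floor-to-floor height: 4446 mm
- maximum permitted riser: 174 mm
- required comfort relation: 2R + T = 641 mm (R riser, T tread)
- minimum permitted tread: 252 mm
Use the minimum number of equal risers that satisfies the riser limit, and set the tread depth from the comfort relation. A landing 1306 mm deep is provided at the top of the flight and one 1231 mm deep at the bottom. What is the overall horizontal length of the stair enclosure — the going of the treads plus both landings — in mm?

⌈4446/174⌉ = 26 risers.
R = 4446 ÷ 26 = 171 mm.
T = 641 − 2·171 = 299 mm, which satisfies the 252 mm minimum.
Treads = 26 − 1 = 25; going = 25 × 299 = 7475 mm.
Enclosure = 7475 + 1306 + 1231 = 10012 mm.

10012 mm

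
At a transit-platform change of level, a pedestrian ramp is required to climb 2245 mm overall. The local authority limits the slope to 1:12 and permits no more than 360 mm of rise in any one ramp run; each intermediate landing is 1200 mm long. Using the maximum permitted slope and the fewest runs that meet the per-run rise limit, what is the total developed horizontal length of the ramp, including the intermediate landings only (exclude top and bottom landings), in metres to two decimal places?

⌈2245/360⌉ = 7 ramp runs. That means 6 intermediate landings.
Ramp run (horizontal) at 1:12: 2245 × 12 = 26940 mm.
Intermediate landings: 6 × 1200 = 7200 mm.
Developed length = 26940 + 7200 = 34140 mm.
= 34.14 m.

34.14 m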